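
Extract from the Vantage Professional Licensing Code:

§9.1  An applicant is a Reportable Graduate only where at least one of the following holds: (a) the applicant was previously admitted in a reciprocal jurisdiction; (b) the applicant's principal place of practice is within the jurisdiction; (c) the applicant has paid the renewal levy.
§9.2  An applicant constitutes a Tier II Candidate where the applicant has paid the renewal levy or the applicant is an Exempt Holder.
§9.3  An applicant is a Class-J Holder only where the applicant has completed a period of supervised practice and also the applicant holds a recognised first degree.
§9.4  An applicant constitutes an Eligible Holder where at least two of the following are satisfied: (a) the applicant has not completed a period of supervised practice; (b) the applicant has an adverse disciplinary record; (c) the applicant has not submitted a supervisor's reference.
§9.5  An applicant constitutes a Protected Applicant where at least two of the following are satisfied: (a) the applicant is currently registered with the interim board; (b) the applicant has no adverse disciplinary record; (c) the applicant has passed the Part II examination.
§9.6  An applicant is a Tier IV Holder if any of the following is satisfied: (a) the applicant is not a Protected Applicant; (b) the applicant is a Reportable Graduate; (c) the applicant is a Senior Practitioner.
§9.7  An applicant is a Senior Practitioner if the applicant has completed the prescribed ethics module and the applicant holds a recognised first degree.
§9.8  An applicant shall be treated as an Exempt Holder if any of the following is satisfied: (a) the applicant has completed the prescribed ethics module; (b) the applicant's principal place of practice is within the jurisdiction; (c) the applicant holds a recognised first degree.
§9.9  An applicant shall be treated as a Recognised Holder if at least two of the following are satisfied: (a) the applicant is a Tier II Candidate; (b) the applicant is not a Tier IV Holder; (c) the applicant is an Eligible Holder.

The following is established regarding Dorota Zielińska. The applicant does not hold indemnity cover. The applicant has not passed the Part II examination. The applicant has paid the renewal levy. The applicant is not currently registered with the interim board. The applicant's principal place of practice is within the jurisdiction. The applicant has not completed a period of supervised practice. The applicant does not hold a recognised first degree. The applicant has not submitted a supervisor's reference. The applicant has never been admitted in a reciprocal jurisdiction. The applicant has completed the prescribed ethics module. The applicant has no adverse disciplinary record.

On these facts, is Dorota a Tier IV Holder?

Yes

§9.5 — Protected Applicant: the applicant is currently registered with the interim board? no; the applicant has no adverse disciplinary record? yes; the applicant has passed the Part II examination? no — 1 of 3 hold (need ≥2) → not satisfied.
§9.1 — Reportable Graduate: [the applicant was previously admitted in a reciprocal jurisdiction? no] OR [the applicant's principal place of practice is within the jurisdiction? yes] OR [the applicant has paid the renewal levy? yes] → satisfied.
§9.7 — Senior Practitioner: [the applicant has completed the prescribed ethics module? yes] AND [the applicant holds a recognised first degree? no] → not satisfied.
§9.6 — Tier IV Holder: [not a Protected Applicant (§9.5)? yes] OR [Reportable Graduate (§9.1)? yes] OR [Senior Practitioner (§9.7)? no] → satisfied.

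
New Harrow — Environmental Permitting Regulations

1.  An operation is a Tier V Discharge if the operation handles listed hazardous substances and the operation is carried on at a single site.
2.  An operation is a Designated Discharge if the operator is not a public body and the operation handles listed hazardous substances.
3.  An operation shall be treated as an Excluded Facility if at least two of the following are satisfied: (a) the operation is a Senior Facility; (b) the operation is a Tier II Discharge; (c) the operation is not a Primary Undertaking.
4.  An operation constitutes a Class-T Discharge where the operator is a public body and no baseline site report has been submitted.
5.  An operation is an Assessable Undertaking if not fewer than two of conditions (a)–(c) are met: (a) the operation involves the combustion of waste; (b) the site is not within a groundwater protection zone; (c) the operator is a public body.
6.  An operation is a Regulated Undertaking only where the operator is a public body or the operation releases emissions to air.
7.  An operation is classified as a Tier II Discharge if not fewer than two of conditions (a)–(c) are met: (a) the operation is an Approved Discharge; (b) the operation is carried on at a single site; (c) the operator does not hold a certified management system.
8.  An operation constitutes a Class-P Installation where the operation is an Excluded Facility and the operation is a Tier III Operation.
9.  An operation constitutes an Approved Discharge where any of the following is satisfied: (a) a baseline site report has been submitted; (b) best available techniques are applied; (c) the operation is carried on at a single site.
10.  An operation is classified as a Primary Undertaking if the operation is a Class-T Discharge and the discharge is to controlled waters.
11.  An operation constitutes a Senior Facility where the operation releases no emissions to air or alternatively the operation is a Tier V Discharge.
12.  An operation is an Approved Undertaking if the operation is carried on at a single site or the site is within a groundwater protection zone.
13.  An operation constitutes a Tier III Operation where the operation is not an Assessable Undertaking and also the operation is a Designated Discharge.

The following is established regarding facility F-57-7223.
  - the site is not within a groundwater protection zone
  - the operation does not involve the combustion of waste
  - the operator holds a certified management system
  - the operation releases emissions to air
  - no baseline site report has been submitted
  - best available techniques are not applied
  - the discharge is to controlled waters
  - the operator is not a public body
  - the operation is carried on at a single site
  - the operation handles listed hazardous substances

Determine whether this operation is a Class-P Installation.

Yes

paragraph 1 — Tier V Discharge: [the operation handles listed hazardous substances? yes] AND [the operation is carried on at a single site? yes] → satisfied.
paragraph 11 — Senior Facility: [the operation releases no emissions to air? no] OR [Tier V Discharge (paragraph 1)? yes] → satisfied.
paragraph 9 — Approved Discharge: [a baseline site report has been submitted? no] OR [best available techniques are applied? no] OR [the operation is carried on at a single site? yes] → satisfied.
paragraph 7 — Tier II Discharge: Approved Discharge (paragraph 9)? yes; the operation is carried on at a single site? yes; the operator does not hold a certified management system? no — 2 of 3 hold (need ≥2) → satisfied.
paragraph 4 — Class-T Discharge: [the operator is a public body? no] AND [no baseline site report has been submitted? yes] → not satisfied.
paragraph 10 — Primary Undertaking: [Class-T Discharge (paragraph 4)? no] AND [the discharge is to controlled waters? yes] → not satisfied.
paragraph 3 — Excluded Facility: Senior Facility (paragraph 11)? yes; Tier II Discharge (paragraph 7)? yes; not a Primary Undertaking (paragraph 10)? yes — 3 of 3 hold (need ≥2) → satisfied.
paragraph 5 — Assessable Undertaking: the operation involves the combustion of waste? no; the site is not within a groundwater protection zone? yes; the operator is a public body? no — 1 of 3 hold (need ≥2) → not satisfied.
paragraph 2 — Designated Discharge: [the operator is not a public body? yes] AND [the operation handles listed hazardous substances? yes] → satisfied.
paragraph 13 — Tier III Operation: [not an Assessable Undertaking (paragraph 5)? yes] AND [Designated Discharge (paragraph 2)? yes] → satisfied.
paragraph 8 — Class-P Installation: [Excluded Facility (paragraph 3)? yes] AND [Tier III Operation (paragraph 13)? yes] → satisfied.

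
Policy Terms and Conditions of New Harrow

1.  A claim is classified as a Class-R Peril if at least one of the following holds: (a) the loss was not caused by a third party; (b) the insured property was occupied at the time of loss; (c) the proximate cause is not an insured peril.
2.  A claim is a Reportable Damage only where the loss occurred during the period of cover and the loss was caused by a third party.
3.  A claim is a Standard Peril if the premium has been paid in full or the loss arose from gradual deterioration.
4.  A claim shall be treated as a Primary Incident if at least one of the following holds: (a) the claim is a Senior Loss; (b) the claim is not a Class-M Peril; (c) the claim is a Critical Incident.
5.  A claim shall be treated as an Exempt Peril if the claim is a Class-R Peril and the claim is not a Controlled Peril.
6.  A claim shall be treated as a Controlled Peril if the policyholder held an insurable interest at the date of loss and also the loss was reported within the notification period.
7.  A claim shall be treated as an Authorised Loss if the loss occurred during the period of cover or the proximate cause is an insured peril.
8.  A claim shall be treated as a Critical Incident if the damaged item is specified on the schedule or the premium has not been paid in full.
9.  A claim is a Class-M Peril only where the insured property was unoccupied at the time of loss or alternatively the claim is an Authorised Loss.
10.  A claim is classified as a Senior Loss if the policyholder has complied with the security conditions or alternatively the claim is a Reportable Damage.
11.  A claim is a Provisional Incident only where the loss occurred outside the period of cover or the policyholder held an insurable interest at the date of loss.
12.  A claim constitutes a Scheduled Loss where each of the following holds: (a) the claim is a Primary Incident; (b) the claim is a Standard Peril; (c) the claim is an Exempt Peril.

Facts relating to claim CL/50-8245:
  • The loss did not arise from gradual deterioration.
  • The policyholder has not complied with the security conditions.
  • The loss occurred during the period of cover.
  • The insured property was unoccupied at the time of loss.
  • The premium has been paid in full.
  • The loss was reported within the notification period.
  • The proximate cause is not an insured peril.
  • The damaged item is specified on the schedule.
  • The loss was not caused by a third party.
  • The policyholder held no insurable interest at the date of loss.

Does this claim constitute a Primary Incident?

paragraph 2 — Reportable Damage: [the loss occurred during the period of cover? yes] AND [the loss was caused by a third party? no] → not satisfied.
paragraph 10 — Senior Loss: [the policyholder has complied with the security conditions? no] OR [Reportable Damage (paragraph 2)? no] → not satisfied.
paragraph 7 — Authorised Loss: [the loss occurred during the period of cover? yes] OR [the proximate cause is an insured peril? no] → satisfied.
paragraph 9 — Class-M Peril: [the insured property was unoccupied at the time of loss? yes] OR [Authorised Loss (paragraph 7)? yes] → satisfied.
paragraph 8 — Critical Incident: [the damaged item is specified on the schedule? yes] OR [the premium has not been paid in full? no] → satisfied.
paragraph 4 — Primary Incident: [Senior Loss (paragraph 10)? no] OR [not a Class-M Peril (paragraph 9)? no] OR [Critical Incident (paragraph 8)? yes] → satisfied.

Yes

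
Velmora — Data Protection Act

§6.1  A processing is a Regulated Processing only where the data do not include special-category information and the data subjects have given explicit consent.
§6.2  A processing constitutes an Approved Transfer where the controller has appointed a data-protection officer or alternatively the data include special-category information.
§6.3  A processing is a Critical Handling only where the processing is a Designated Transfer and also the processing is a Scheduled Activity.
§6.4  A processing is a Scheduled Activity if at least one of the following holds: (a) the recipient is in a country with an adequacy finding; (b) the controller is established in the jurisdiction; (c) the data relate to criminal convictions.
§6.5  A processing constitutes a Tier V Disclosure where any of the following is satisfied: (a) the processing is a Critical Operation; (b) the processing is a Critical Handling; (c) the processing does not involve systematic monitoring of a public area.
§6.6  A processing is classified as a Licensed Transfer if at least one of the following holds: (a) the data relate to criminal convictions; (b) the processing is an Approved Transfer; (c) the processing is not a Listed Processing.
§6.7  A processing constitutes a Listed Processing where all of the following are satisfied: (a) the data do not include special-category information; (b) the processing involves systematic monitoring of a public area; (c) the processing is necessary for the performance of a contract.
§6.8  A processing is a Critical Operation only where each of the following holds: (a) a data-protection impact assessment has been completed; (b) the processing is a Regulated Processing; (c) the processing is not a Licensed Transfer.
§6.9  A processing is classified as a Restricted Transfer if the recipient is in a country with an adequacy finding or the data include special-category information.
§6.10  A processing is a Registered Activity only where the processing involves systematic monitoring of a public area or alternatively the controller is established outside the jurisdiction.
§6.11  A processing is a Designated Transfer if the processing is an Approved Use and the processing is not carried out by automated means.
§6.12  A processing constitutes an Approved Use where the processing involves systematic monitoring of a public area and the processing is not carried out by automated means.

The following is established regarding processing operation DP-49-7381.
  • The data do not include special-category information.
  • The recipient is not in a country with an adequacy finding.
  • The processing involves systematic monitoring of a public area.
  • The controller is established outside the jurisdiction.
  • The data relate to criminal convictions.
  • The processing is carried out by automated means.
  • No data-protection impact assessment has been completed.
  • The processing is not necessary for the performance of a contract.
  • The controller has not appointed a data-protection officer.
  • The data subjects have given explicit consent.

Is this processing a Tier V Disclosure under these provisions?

§6.1 — Regulated Processing: [the data do not include special-category information? yes] AND [the data subjects have given explicit consent? yes] → satisfied.
§6.2 — Approved Transfer: [the controller has appointed a data-protection officer? no] OR [the data include special-category information? no] → not satisfied.
§6.7 — Listed Processing: [the data do not include special-category information? yes] AND [the processing involves systematic monitoring of a public area? yes] AND [the processing is necessary for the performance of a contract? no] → not satisfied.
§6.6 — Licensed Transfer: [the data relate to criminal convictions? yes] OR [Approved Transfer (§6.2)? no] OR [not a Listed Processing (§6.7)? yes] → satisfied.
§6.8 — Critical Operation: [a data-protection impact assessment has been completed? no] AND [Regulated Processing (§6.1)? yes] AND [not a Licensed Transfer (§6.6)? no] → not satisfied.
§6.12 — Approved Use: [the processing involves systematic monitoring of a public area? yes] AND [the processing is not carried out by automated means? no] → not satisfied.
§6.11 — Designated Transfer: [Approved Use (§6.12)? no] AND [the processing is not carried out by automated means? no] → not satisfied.
§6.4 — Scheduled Activity: [the recipient is in a country with an adequacy finding? no] OR [the controller is established in the jurisdiction? no] OR [the data relate to criminal convictions? yes] → satisfied.
§6.3 — Critical Handling: [Designated Transfer (§6.11)? no] AND [Scheduled Activity (§6.4)? yes] → not satisfied.
§6.5 — Tier V Disclosure: [Critical Operation (§6.8)? no] OR [Critical Handling (§6.3)? no] OR [the processing does not involve systematic monitoring of a public area? no] → not satisfied.

No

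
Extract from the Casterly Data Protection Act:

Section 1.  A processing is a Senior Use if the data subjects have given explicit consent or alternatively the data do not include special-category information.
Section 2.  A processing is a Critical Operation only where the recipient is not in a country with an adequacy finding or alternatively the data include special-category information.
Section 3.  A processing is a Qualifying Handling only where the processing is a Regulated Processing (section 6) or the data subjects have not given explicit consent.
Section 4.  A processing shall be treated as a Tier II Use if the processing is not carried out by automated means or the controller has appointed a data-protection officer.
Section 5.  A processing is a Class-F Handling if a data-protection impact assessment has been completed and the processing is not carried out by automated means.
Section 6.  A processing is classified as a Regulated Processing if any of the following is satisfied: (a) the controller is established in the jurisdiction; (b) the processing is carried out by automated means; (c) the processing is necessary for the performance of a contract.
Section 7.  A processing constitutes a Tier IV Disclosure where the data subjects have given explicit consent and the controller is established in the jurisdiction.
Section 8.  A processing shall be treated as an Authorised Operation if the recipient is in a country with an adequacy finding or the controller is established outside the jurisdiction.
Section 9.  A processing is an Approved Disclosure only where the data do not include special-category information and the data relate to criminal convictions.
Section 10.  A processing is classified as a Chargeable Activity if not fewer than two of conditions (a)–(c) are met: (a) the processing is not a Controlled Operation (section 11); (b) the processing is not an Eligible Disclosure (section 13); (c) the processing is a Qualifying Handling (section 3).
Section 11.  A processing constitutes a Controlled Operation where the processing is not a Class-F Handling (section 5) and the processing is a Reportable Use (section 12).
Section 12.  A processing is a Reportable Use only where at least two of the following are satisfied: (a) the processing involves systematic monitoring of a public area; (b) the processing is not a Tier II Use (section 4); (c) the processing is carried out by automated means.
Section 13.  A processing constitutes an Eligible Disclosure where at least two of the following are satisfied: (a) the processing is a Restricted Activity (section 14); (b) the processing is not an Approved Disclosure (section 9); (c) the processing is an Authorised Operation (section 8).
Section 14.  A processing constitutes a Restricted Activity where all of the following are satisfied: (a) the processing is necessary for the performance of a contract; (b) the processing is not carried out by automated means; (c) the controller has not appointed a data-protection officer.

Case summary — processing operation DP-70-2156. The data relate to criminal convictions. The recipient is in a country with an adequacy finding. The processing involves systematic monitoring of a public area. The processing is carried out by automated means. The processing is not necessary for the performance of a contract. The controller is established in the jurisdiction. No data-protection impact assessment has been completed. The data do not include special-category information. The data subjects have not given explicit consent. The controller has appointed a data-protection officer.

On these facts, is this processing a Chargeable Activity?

Yes

section 5 — Class-F Handling: [a data-protection impact assessment has been completed? no] AND [the processing is not carried out by automated means? no] → not satisfied.
section 4 — Tier II Use: [the processing is not carried out by automated means? no] OR [the controller has appointed a data-protection officer? yes] → satisfied.
section 12 — Reportable Use: the processing involves systematic monitoring of a public area? yes; not a Tier II Use (section 4)? no; the processing is carried out by automated means? yes — 2 of 3 hold (need ≥2) → satisfied.
section 11 — Controlled Operation: [not a Class-F Handling (section 5)? yes] AND [Reportable Use (section 12)? yes] → satisfied.
section 14 — Restricted Activity: [the processing is necessary for the performance of a contract? no] AND [the processing is not carried out by automated means? no] AND [the controller has not appointed a data-protection officer? no] → not satisfied.
section 9 — Approved Disclosure: [the data do not include special-category information? yes] AND [the data relate to criminal convictions? yes] → satisfied.
section 8 — Authorised Operation: [the recipient is in a country with an adequacy finding? yes] OR [the controller is established outside the jurisdiction? no] → satisfied.
section 13 — Eligible Disclosure: Restricted Activity (section 14)? no; not an Approved Disclosure (section 9)? no; Authorised Operation (section 8)? yes — 1 of 3 hold (need ≥2) → not satisfied.
section 6 — Regulated Processing: [the controller is established in the jurisdiction? yes] OR [the processing is carried out by automated means? yes] OR [the processing is necessary for the performance of a contract? no] → satisfied.
section 3 — Qualifying Handling: [Regulated Processing (section 6)? yes] OR [the data subjects have not given explicit consent? yes] → satisfied.
section 10 — Chargeable Activity: not a Controlled Operation (section 11)? no; not an Eligible Disclosure (section 13)? yes; Qualifying Handling (section 3)? yes — 2 of 3 hold (need ≥2) → satisfied.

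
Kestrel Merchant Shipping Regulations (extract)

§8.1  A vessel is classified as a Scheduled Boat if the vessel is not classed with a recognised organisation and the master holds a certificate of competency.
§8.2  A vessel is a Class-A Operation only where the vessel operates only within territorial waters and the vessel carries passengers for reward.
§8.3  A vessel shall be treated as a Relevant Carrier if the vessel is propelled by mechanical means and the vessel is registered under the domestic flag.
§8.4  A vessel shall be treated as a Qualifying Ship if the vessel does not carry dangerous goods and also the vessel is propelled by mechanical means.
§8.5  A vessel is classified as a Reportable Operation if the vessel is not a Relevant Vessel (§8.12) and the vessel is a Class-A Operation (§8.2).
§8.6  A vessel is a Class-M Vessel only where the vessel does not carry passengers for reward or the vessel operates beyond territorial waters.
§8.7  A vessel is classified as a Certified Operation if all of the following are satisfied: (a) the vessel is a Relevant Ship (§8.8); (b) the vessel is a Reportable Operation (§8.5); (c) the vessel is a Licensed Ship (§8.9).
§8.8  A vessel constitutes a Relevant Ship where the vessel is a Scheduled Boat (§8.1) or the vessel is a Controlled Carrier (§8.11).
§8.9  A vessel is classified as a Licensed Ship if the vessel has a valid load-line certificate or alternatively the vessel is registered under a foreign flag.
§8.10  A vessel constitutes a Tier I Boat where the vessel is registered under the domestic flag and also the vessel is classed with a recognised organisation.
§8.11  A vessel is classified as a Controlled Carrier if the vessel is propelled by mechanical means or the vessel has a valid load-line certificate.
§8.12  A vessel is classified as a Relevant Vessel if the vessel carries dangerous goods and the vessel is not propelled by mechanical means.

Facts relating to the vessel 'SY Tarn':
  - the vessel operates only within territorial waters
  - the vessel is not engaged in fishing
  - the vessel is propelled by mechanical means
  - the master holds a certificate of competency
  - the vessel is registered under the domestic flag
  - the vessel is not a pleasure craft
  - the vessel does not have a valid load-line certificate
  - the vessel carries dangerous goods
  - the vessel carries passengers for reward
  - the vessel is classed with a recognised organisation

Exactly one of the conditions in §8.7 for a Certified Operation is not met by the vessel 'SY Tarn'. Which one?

Licensed Ship

§8.1 — Scheduled Boat: [the vessel is not classed with a recognised organisation? no] AND [the master holds a certificate of competency? yes] → not satisfied.
§8.11 — Controlled Carrier: [the vessel is propelled by mechanical means? yes] OR [the vessel has a valid load-line certificate? no] → satisfied.
§8.8 — Relevant Ship: [Scheduled Boat (§8.1)? no] OR [Controlled Carrier (§8.11)? yes] → satisfied.
§8.12 — Relevant Vessel: [the vessel carries dangerous goods? yes] AND [the vessel is not propelled by mechanical means? no] → not satisfied.
§8.2 — Class-A Operation: [the vessel operates only within territorial waters? yes] AND [the vessel carries passengers for reward? yes] → satisfied.
§8.5 — Reportable Operation: [not a Relevant Vessel (§8.12)? yes] AND [Class-A Operation (§8.2)? yes] → satisfied.
§8.9 — Licensed Ship: [the vessel has a valid load-line certificate? no] OR [the vessel is registered under a foreign flag? no] → not satisfied.
§8.7 — Certified Operation: [Relevant Ship (§8.8)? yes] AND [Reportable Operation (§8.5)? yes] AND [Licensed Ship (§8.9)? no] → not satisfied.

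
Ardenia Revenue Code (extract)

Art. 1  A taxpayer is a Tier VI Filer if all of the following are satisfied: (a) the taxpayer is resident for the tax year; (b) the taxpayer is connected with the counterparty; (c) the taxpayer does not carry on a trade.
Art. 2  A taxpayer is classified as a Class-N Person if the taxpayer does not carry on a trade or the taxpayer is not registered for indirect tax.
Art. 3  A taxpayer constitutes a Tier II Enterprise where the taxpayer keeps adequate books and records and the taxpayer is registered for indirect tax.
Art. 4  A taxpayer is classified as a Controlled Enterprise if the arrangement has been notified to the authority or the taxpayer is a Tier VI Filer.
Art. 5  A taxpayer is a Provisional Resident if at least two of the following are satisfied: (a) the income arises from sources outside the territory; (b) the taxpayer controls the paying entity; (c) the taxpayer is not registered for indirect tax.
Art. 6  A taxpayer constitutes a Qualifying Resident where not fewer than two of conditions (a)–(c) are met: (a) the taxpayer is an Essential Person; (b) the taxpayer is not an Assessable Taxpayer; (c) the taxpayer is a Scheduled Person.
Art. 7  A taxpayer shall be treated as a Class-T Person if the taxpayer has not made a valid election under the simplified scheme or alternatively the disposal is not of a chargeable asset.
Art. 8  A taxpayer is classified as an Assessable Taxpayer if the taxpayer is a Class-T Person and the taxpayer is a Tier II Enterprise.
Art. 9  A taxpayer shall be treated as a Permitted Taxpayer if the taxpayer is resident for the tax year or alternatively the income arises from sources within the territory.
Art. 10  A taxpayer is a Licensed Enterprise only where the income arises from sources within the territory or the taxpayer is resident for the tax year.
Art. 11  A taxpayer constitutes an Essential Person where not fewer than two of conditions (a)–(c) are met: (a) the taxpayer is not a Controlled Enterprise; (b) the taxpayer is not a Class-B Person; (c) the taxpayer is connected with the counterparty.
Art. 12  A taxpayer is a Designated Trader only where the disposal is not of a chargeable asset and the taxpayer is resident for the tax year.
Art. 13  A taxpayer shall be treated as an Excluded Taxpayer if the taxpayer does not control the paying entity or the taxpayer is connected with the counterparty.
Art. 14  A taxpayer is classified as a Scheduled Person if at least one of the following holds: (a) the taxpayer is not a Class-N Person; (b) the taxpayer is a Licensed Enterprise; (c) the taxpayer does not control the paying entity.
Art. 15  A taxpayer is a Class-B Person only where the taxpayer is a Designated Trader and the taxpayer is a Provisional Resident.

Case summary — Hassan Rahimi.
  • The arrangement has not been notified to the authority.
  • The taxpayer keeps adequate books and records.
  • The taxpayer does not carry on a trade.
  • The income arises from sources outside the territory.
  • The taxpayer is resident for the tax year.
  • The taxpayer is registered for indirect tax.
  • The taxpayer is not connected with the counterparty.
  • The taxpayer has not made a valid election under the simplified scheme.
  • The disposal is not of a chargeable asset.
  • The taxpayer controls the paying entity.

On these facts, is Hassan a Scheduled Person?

Yes

article 2 — Class-N Person: [the taxpayer does not carry on a trade? yes] OR [the taxpayer is not registered for indirect tax? no] → satisfied.
article 10 — Licensed Enterprise: [the income arises from sources within the territory? no] OR [the taxpayer is resident for the tax year? yes] → satisfied.
article 14 — Scheduled Person: [not a Class-N Person (article 2)? no] OR [Licensed Enterprise (article 10)? yes] OR [the taxpayer does not control the paying entity? no] → satisfied.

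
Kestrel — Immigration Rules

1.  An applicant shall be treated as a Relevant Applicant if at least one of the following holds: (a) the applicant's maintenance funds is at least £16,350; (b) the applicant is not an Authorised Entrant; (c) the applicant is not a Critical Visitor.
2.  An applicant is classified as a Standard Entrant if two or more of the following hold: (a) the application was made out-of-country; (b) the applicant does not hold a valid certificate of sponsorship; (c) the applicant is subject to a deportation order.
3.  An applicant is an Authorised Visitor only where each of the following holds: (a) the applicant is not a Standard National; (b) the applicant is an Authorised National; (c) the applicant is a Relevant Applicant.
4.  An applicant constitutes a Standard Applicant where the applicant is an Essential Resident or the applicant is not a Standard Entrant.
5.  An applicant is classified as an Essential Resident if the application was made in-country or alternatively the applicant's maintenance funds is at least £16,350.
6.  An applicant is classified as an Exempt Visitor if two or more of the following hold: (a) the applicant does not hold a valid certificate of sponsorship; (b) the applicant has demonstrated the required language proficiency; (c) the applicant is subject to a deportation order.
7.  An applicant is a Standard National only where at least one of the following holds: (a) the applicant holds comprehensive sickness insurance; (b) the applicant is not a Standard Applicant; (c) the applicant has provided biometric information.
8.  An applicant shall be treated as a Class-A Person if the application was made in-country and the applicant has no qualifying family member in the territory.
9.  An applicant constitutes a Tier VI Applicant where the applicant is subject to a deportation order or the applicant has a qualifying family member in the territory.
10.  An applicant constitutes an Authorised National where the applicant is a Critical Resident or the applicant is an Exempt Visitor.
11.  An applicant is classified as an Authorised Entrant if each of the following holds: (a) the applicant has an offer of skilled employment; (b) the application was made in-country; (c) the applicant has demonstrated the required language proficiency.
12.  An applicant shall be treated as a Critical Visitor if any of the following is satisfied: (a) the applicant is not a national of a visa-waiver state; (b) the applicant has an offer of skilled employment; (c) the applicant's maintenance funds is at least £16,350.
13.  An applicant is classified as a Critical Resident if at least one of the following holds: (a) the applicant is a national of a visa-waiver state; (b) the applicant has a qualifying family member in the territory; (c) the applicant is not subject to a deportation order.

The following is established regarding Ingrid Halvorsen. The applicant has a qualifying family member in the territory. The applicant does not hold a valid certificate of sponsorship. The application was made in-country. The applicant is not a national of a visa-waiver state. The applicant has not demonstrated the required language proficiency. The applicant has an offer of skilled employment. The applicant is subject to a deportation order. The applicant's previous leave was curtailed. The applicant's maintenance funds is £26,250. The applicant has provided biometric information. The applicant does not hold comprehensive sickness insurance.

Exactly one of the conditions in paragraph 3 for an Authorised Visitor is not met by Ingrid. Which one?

Standard National

paragraph 5 — Essential Resident: [the application was made in-country? yes] OR [applicant's maintenance funds: £26,250 ≥ £16,350? yes] → satisfied.
paragraph 2 — Standard Entrant: the application was made out-of-country? no; the applicant does not hold a valid certificate of sponsorship? yes; the applicant is subject to a deportation order? yes — 2 of 3 hold (need ≥2) → satisfied.
paragraph 4 — Standard Applicant: [Essential Resident (paragraph 5)? yes] OR [not a Standard Entrant (paragraph 2)? no] → satisfied.
paragraph 7 — Standard National: [the applicant holds comprehensive sickness insurance? no] OR [not a Standard Applicant (paragraph 4)? no] OR [the applicant has provided biometric information? yes] → satisfied.
paragraph 13 — Critical Resident: [the applicant is a national of a visa-waiver state? no] OR [the applicant has a qualifying family member in the territory? yes] OR [the applicant is not subject to a deportation order? no] → satisfied.
paragraph 6 — Exempt Visitor: the applicant does not hold a valid certificate of sponsorship? yes; the applicant has demonstrated the required language proficiency? no; the applicant is subject to a deportation order? yes — 2 of 3 hold (need ≥2) → satisfied.
paragraph 10 — Authorised National: [Critical Resident (paragraph 13)? yes] OR [Exempt Visitor (paragraph 6)? yes] → satisfied.
paragraph 11 — Authorised Entrant: [the applicant has an offer of skilled employment? yes] AND [the application was made in-country? yes] AND [the applicant has demonstrated the required language proficiency? no] → not satisfied.
paragraph 12 — Critical Visitor: [the applicant is not a national of a visa-waiver state? yes] OR [the applicant has an offer of skilled employment? yes] OR [applicant's maintenance funds: £26,250 ≥ £16,350? yes] → satisfied.
paragraph 1 — Relevant Applicant: [applicant's maintenance funds: £26,250 ≥ £16,350? yes] OR [not an Authorised Entrant (paragraph 11)? yes] OR [not a Critical Visitor (paragraph 12)? no] → satisfied.
paragraph 3 — Authorised Visitor: [not a Standard National (paragraph 7)? no] AND [Authorised National (paragraph 10)? yes] AND [Relevant Applicant (paragraph 1)? yes] → not satisfied.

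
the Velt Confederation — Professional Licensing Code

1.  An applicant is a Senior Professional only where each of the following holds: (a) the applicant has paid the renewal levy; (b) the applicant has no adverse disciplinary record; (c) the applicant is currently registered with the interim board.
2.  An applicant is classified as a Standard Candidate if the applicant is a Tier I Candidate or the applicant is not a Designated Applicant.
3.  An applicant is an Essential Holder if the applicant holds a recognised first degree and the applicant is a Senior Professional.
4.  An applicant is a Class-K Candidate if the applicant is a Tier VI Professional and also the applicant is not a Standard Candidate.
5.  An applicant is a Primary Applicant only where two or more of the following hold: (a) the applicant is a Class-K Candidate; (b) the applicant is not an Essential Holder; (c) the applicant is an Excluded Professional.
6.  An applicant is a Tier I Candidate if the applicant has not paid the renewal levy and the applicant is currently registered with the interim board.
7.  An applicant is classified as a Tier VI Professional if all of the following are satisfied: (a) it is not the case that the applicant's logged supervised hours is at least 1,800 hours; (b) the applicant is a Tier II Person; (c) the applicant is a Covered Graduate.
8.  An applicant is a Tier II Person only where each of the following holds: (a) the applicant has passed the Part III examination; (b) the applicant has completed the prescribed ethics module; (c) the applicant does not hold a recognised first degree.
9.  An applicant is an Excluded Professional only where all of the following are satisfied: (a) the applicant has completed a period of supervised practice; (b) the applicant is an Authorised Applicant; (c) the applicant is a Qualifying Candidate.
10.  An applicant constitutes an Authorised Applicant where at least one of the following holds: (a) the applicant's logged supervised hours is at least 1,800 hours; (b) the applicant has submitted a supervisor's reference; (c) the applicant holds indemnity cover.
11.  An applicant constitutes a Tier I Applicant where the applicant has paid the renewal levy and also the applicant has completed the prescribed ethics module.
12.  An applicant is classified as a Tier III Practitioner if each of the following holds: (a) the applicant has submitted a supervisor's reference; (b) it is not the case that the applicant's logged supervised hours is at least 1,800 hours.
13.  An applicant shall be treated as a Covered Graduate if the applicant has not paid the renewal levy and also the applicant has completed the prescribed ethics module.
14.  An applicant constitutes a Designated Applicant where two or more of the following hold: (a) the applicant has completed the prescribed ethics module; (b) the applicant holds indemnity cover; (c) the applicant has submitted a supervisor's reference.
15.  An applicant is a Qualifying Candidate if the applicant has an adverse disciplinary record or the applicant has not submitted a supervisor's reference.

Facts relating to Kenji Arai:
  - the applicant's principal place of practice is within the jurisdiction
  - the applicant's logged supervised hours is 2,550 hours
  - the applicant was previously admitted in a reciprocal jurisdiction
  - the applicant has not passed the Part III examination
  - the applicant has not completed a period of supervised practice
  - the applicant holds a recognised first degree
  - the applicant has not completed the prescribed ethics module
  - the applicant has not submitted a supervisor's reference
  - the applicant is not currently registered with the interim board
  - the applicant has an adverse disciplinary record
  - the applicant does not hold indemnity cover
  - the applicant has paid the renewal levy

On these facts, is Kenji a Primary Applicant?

paragraph 8 — Tier II Person: [the applicant has passed the Part III examination? no] AND [the applicant has completed the prescribed ethics module? no] AND [the applicant does not hold a recognised first degree? no] → not satisfied.
paragraph 13 — Covered Graduate: [the applicant has not paid the renewal levy? no] AND [the applicant has completed the prescribed ethics module? no] → not satisfied.
paragraph 7 — Tier VI Professional: [applicant's logged supervised hours: 2,550 hours ≥ 1,800 hours? yes, so negated condition no] AND [Tier II Person (paragraph 8)? no] AND [Covered Graduate (paragraph 13)? no] → not satisfied.
paragraph 6 — Tier I Candidate: [the applicant has not paid the renewal levy? no] AND [the applicant is currently registered with the interim board? no] → not satisfied.
paragraph 14 — Designated Applicant: the applicant has completed the prescribed ethics module? no; the applicant holds indemnity cover? no; the applicant has submitted a supervisor's reference? no — 0 of 3 hold (need ≥2) → not satisfied.
paragraph 2 — Standard Candidate: [Tier I Candidate (paragraph 6)? no] OR [not a Designated Applicant (paragraph 14)? yes] → satisfied.
paragraph 4 — Class-K Candidate: [Tier VI Professional (paragraph 7)? no] AND [not a Standard Candidate (paragraph 2)? no] → not satisfied.
paragraph 1 — Senior Professional: [the applicant has paid the renewal levy? yes] AND [the applicant has no adverse disciplinary record? no] AND [the applicant is currently registered with the interim board? no] → not satisfied.
paragraph 3 — Essential Holder: [the applicant holds a recognised first degree? yes] AND [Senior Professional (paragraph 1)? no] → not satisfied.
paragraph 10 — Authorised Applicant: [applicant's logged supervised hours: 2,550 hours ≥ 1,800 hours? yes] OR [the applicant has submitted a supervisor's reference? no] OR [the applicant holds indemnity cover? no] → satisfied.
paragraph 15 — Qualifying Candidate: [the applicant has an adverse disciplinary record? yes] OR [the applicant has not submitted a supervisor's reference? yes] → satisfied.
paragraph 9 — Excluded Professional: [the applicant has completed a period of supervised practice? no] AND [Authorised Applicant (paragraph 10)? yes] AND [Qualifying Candidate (paragraph 15)? yes] → not satisfied.
paragraph 5 — Primary Applicant: Class-K Candidate (paragraph 4)? no; not an Essential Holder (paragraph 3)? yes; Excluded Professional (paragraph 9)? no — 1 of 3 hold (need ≥2) → not satisfied.

No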